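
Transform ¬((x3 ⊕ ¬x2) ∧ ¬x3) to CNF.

¬((x3 ⊕ ¬x2) ∧ ¬x3)
= ¬((x3 ∨ ¬x2) ∧ ¬(x3 ∧ ¬x2) ∧ ¬x3)   (expand ⊕)
= ¬(x3 ∨ ¬x2) ∨ ¬¬(x3 ∧ ¬x2) ∨ ¬¬x3   (De Morgan)
= (¬x3 ∧ ¬¬x2) ∨ ¬¬(x3 ∧ ¬x2) ∨ ¬¬x3   (De Morgan)
= (¬x3 ∧ x2) ∨ ¬¬(x3 ∧ ¬x2) ∨ ¬¬x3   (double negation)
= (¬x3 ∧ x2) ∨ (x3 ∧ ¬x2) ∨ ¬¬x3   (double negation)
= (¬x3 ∧ x2) ∨ (x3 ∧ ¬x2) ∨ x3   (double negation)
= (¬x3 ∨ x3 ∨ x3) ∧ (¬x3 ∨ ¬x2 ∨ x3) ∧ (x2 ∨ x3 ∨ x3) ∧ (x2 ∨ ¬x2 ∨ x3)   (distribute ∨ over ∧)
= x2 ∨ x3   (simplify)

x2 ∨ x3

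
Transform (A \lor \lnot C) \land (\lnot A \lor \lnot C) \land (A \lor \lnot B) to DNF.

(A \lor \lnot C) \land (\lnot A \lor \lnot C) \land (A \lor \lnot B)
≡ (A \land \lnot A \land A) \lor (A \land \lnot A \land \lnot B) \lor (A \land \lnot C \land A) \lor (A \land \lnot C \land \lnot B) \lor (\lnot C \land \lnot A \land A) \lor (\lnot C \land \lnot A \land \lnot B) \lor (\lnot C \land \lnot C \land A) \lor (\lnot C \land \lnot C \land \lnot B)
≡ (A \land \lnot C) \lor (\lnot C \land \lnot B)

(A \land \lnot C) \lor (\lnot C \land \lnot B)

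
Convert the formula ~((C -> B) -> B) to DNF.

~C & ~B

~((C -> B) -> B)
⇔ ~(~(C -> B) | B)   [eliminate ->]
⇔ ~(~(~C | B) | B)   [eliminate ->]
⇔ ~~(~C | B) & ~B   [De Morgan]
⇔ (~C | B) & ~B   [double negation]
⇔ (~C & ~B) | (B & ~B)   [distribute & over |]
⇔ ~C & ~B   [simplify]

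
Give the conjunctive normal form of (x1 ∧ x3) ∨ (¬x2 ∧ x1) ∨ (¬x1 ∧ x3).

(x1 ∧ x3) ∨ (¬x2 ∧ x1) ∨ (¬x1 ∧ x3)
≡ (x1 ∨ ¬x2 ∨ ¬x1) ∧ (x1 ∨ ¬x2 ∨ x3) ∧ (x1 ∨ x1 ∨ ¬x1) ∧ (x1 ∨ x1 ∨ x3) ∧ (x3 ∨ ¬x2 ∨ ¬x1) ∧ (x3 ∨ ¬x2 ∨ x3) ∧ (x3 ∨ x1 ∨ ¬x1) ∧ (x3 ∨ x1 ∨ x3)
≡ (x1 ∨ x3) ∧ (x3 ∨ ¬x2)

(x1 ∨ x3) ∧ (x3 ∨ ¬x2)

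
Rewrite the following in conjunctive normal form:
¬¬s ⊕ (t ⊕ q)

¬¬s ⊕ (t ⊕ q)
≡ (¬¬s ∨ (t ⊕ q)) ∧ ¬(¬¬s ∧ (t ⊕ q))   [expand ⊕]
≡ (¬¬s ∨ (t ∨ q) ∧ ¬(t ∧ q)) ∧ ¬(¬¬s ∧ (t ⊕ q))   [expand ⊕]
≡ (¬¬s ∨ (t ∨ q) ∧ ¬(t ∧ q)) ∧ ¬(¬¬s ∧ (t ∨ q) ∧ ¬(t ∧ q))   [expand ⊕]
≡ (s ∨ (t ∨ q) ∧ ¬(t ∧ q)) ∧ ¬(¬¬s ∧ (t ∨ q) ∧ ¬(t ∧ q))   [double negation]
≡ (s ∨ (t ∨ q) ∧ (¬t ∨ ¬q)) ∧ ¬(¬¬s ∧ (t ∨ q) ∧ ¬(t ∧ q))   [De Morgan]
≡ (s ∨ (t ∨ q) ∧ (¬t ∨ ¬q)) ∧ (¬¬¬s ∨ ¬(t ∨ q) ∨ ¬¬(t ∧ q))   [De Morgan]
≡ (s ∨ (t ∨ q) ∧ (¬t ∨ ¬q)) ∧ (¬s ∨ ¬(t ∨ q) ∨ ¬¬(t ∧ q))   [double negation]
≡ (s ∨ (t ∨ q) ∧ (¬t ∨ ¬q)) ∧ (¬s ∨ ¬t ∧ ¬q ∨ ¬¬(t ∧ q))   [De Morgan]
≡ (s ∨ (t ∨ q) ∧ (¬t ∨ ¬q)) ∧ (¬s ∨ ¬t ∧ ¬q ∨ t ∧ q)   [double negation]
≡ (s ∨ t ∨ q) ∧ (s ∨ ¬t ∨ ¬q) ∧ (¬s ∨ ¬t ∨ t) ∧ (¬s ∨ ¬t ∨ q) ∧ (¬s ∨ ¬q ∨ t) ∧ (¬s ∨ ¬q ∨ q)   [distribute ∨ over ∧]
≡ (s ∨ t ∨ q) ∧ (s ∨ ¬t ∨ ¬q) ∧ (¬s ∨ ¬t ∨ q) ∧ (¬s ∨ ¬q ∨ t)   [simplify]

(s ∨ t ∨ q) ∧ (s ∨ ¬t ∨ ¬q) ∧ (¬s ∨ ¬t ∨ q) ∧ (¬s ∨ ¬q ∨ t)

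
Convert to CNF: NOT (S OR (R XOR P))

NOT (S OR (R XOR P))
≡ NOT (S OR ((R OR P) AND NOT (R AND P)))   [expand XOR]
≡ NOT S AND NOT ((R OR P) AND NOT (R AND P))   [De Morgan]
≡ NOT S AND (NOT (R OR P) OR NOT NOT (R AND P))   [De Morgan]
≡ NOT S AND ((NOT R AND NOT P) OR NOT NOT (R AND P))   [De Morgan]
≡ NOT S AND ((NOT R AND NOT P) OR (R AND P))   [double negation]
≡ NOT S AND (NOT R OR R) AND (NOT R OR P) AND (NOT P OR R) AND (NOT P OR P)   [distribute OR over AND]
≡ NOT S AND (NOT R OR P) AND (NOT P OR R)   [simplify]

NOT S AND (NOT R OR P) AND (NOT P OR R)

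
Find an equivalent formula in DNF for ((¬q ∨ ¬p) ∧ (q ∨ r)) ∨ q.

(¬q ∧ r) ∨ (¬p ∧ r) ∨ q

((¬q ∨ ¬p) ∧ (q ∨ r)) ∨ q
= (¬q ∧ q) ∨ (¬q ∧ r) ∨ (¬p ∧ q) ∨ (¬p ∧ r) ∨ q   [distribute ∧ over ∨]
= (¬q ∧ r) ∨ (¬p ∧ r) ∨ q   [simplify]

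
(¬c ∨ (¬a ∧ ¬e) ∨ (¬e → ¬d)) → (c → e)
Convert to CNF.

(¬c ∨ (¬a ∧ ¬e) ∨ (¬e → ¬d)) → (c → e)
⇔ ¬(¬c ∨ (¬a ∧ ¬e) ∨ (¬e → ¬d)) ∨ (c → e)   (eliminate →)
⇔ ¬(¬c ∨ (¬a ∧ ¬e) ∨ ¬¬e ∨ ¬d) ∨ (c → e)   (eliminate →)
⇔ ¬(¬c ∨ (¬a ∧ ¬e) ∨ ¬¬e ∨ ¬d) ∨ ¬c ∨ e   (eliminate →)
⇔ (¬¬c ∧ ¬(¬a ∧ ¬e) ∧ ¬¬¬e ∧ ¬¬d) ∨ ¬c ∨ e   (De Morgan)
⇔ (c ∧ ¬(¬a ∧ ¬e) ∧ ¬¬¬e ∧ ¬¬d) ∨ ¬c ∨ e   (double negation)
⇔ (c ∧ (¬¬a ∨ ¬¬e) ∧ ¬¬¬e ∧ ¬¬d) ∨ ¬c ∨ e   (De Morgan)
⇔ (c ∧ (a ∨ ¬¬e) ∧ ¬¬¬e ∧ ¬¬d) ∨ ¬c ∨ e   (double negation)
⇔ (c ∧ (a ∨ e) ∧ ¬¬¬e ∧ ¬¬d) ∨ ¬c ∨ e   (double negation)
⇔ (c ∧ (a ∨ e) ∧ ¬e ∧ ¬¬d) ∨ ¬c ∨ e   (double negation)
⇔ (c ∧ (a ∨ e) ∧ ¬e ∧ d) ∨ ¬c ∨ e   (double negation)
⇔ (c ∨ ¬c ∨ e) ∧ (a ∨ e ∨ ¬c ∨ e) ∧ (¬e ∨ ¬c ∨ e) ∧ (d ∨ ¬c ∨ e)   (distribute ∨ over ∧)
⇔ (a ∨ e ∨ ¬c) ∧ (d ∨ ¬c ∨ e)   (simplify)

(a ∨ e ∨ ¬c) ∧ (d ∨ ¬c ∨ e)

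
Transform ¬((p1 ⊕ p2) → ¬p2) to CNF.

¬((p1 ⊕ p2) → ¬p2)
≡ ¬(¬(p1 ⊕ p2) ∨ ¬p2)   (eliminate →)
≡ ¬(¬((p1 ∨ p2) ∧ ¬(p1 ∧ p2)) ∨ ¬p2)   (expand ⊕)
≡ ¬¬((p1 ∨ p2) ∧ ¬(p1 ∧ p2)) ∧ ¬¬p2   (De Morgan)
≡ (p1 ∨ p2) ∧ ¬(p1 ∧ p2) ∧ ¬¬p2   (double negation)
≡ (p1 ∨ p2) ∧ (¬p1 ∨ ¬p2) ∧ ¬¬p2   (De Morgan)
≡ (p1 ∨ p2) ∧ (¬p1 ∨ ¬p2) ∧ p2   (double negation)
≡ (¬p1 ∨ ¬p2) ∧ p2   (simplify)

(¬p1 ∨ ¬p2) ∧ p2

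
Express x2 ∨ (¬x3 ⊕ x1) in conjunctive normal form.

(x2 ∨ ¬x3 ∨ x1) ∧ (x2 ∨ x3 ∨ ¬x1)

x2 ∨ (¬x3 ⊕ x1)
≡ x2 ∨ ((¬x3 ∨ x1) ∧ ¬(¬x3 ∧ x1))
≡ x2 ∨ ((¬x3 ∨ x1) ∧ (¬¬x3 ∨ ¬x1))
≡ x2 ∨ ((¬x3 ∨ x1) ∧ (x3 ∨ ¬x1))
≡ (x2 ∨ ¬x3 ∨ x1) ∧ (x2 ∨ x3 ∨ ¬x1)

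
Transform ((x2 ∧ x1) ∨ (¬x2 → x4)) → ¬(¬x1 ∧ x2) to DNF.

x1 ∨ ¬x2

((x2 ∧ x1) ∨ (¬x2 → x4)) → ¬(¬x1 ∧ x2)
= ¬((x2 ∧ x1) ∨ (¬x2 → x4)) ∨ ¬(¬x1 ∧ x2)   — eliminate →
= ¬((x2 ∧ x1) ∨ ¬¬x2 ∨ x4) ∨ ¬(¬x1 ∧ x2)   — eliminate →
= (¬(x2 ∧ x1) ∧ ¬¬¬x2 ∧ ¬x4) ∨ ¬(¬x1 ∧ x2)   — De Morgan
= ((¬x2 ∨ ¬x1) ∧ ¬¬¬x2 ∧ ¬x4) ∨ ¬(¬x1 ∧ x2)   — De Morgan
= ((¬x2 ∨ ¬x1) ∧ ¬x2 ∧ ¬x4) ∨ ¬(¬x1 ∧ x2)   — double negation
= ((¬x2 ∨ ¬x1) ∧ ¬x2 ∧ ¬x4) ∨ ¬¬x1 ∨ ¬x2   — De Morgan
= ((¬x2 ∨ ¬x1) ∧ ¬x2 ∧ ¬x4) ∨ x1 ∨ ¬x2   — double negation
= (¬x2 ∧ ¬x2 ∧ ¬x4) ∨ (¬x1 ∧ ¬x2 ∧ ¬x4) ∨ x1 ∨ ¬x2   — distribute ∧ over ∨
= x1 ∨ ¬x2   — simplify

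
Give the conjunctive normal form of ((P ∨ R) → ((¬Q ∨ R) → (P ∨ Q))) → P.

(P ∨ R) ∧ (¬Q ∨ P)

((P ∨ R) → ((¬Q ∨ R) → (P ∨ Q))) → P
≡ ¬((P ∨ R) → ((¬Q ∨ R) → (P ∨ Q))) ∨ P
≡ ¬(¬(P ∨ R) ∨ ((¬Q ∨ R) → (P ∨ Q))) ∨ P
≡ ¬(¬(P ∨ R) ∨ ¬(¬Q ∨ R) ∨ P ∨ Q) ∨ P
≡ (¬¬(P ∨ R) ∧ ¬¬(¬Q ∨ R) ∧ ¬P ∧ ¬Q) ∨ P
≡ ((P ∨ R) ∧ ¬¬(¬Q ∨ R) ∧ ¬P ∧ ¬Q) ∨ P
≡ ((P ∨ R) ∧ (¬Q ∨ R) ∧ ¬P ∧ ¬Q) ∨ P
≡ (P ∨ R ∨ P) ∧ (¬Q ∨ R ∨ P) ∧ (¬P ∨ P) ∧ (¬Q ∨ P)
≡ (P ∨ R) ∧ (¬Q ∨ P)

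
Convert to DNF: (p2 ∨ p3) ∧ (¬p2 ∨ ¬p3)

(p2 ∨ p3) ∧ (¬p2 ∨ ¬p3)
⇔ (p2 ∧ ¬p2) ∨ (p2 ∧ ¬p3) ∨ (p3 ∧ ¬p2) ∨ (p3 ∧ ¬p3)   [distribute ∧ over ∨]
⇔ (p2 ∧ ¬p3) ∨ (p3 ∧ ¬p2)   [simplify]

(p2 ∧ ¬p3) ∨ (p3 ∧ ¬p2)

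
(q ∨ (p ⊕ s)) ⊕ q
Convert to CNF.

(q ∨ (p ⊕ s)) ⊕ q
⇔ (q ∨ (p ⊕ s) ∨ q) ∧ ¬((q ∨ (p ⊕ s)) ∧ q)   [expand ⊕]
⇔ (q ∨ (p ∨ s) ∧ ¬(p ∧ s) ∨ q) ∧ ¬((q ∨ (p ⊕ s)) ∧ q)   [expand ⊕]
⇔ (q ∨ (p ∨ s) ∧ ¬(p ∧ s) ∨ q) ∧ ¬((q ∨ (p ∨ s) ∧ ¬(p ∧ s)) ∧ q)   [expand ⊕]
⇔ (q ∨ (p ∨ s) ∧ (¬p ∨ ¬s) ∨ q) ∧ ¬((q ∨ (p ∨ s) ∧ ¬(p ∧ s)) ∧ q)   [De Morgan]
⇔ (q ∨ (p ∨ s) ∧ (¬p ∨ ¬s) ∨ q) ∧ (¬(q ∨ (p ∨ s) ∧ ¬(p ∧ s)) ∨ ¬q)   [De Morgan]
⇔ (q ∨ (p ∨ s) ∧ (¬p ∨ ¬s) ∨ q) ∧ (¬q ∧ ¬((p ∨ s) ∧ ¬(p ∧ s)) ∨ ¬q)   [De Morgan]
⇔ (q ∨ (p ∨ s) ∧ (¬p ∨ ¬s) ∨ q) ∧ (¬q ∧ (¬(p ∨ s) ∨ ¬¬(p ∧ s)) ∨ ¬q)   [De Morgan]
⇔ (q ∨ (p ∨ s) ∧ (¬p ∨ ¬s) ∨ q) ∧ (¬q ∧ (¬p ∧ ¬s ∨ ¬¬(p ∧ s)) ∨ ¬q)   [De Morgan]
⇔ (q ∨ (p ∨ s) ∧ (¬p ∨ ¬s) ∨ q) ∧ (¬q ∧ (¬p ∧ ¬s ∨ p ∧ s) ∨ ¬q)   [double negation]
⇔ (q ∨ p ∨ s ∨ q) ∧ (q ∨ ¬p ∨ ¬s ∨ q) ∧ (¬q ∨ ¬q) ∧ (¬p ∨ p ∨ ¬q) ∧ (¬p ∨ s ∨ ¬q) ∧ (¬s ∨ p ∨ ¬q) ∧ (¬s ∨ s ∨ ¬q)   [distribute ∨ over ∧]
⇔ (q ∨ p ∨ s) ∧ (q ∨ ¬p ∨ ¬s) ∧ ¬q   [simplify]

(q ∨ p ∨ s) ∧ (q ∨ ¬p ∨ ¬s) ∧ ¬q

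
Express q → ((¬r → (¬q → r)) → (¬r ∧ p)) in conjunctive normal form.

(¬q ∨ ¬r) ∧ (¬q ∨ p)

q → ((¬r → (¬q → r)) → (¬r ∧ p))
≡ ¬q ∨ ((¬r → (¬q → r)) → (¬r ∧ p))   — eliminate →
≡ ¬q ∨ ¬(¬r → (¬q → r)) ∨ (¬r ∧ p)   — eliminate →
≡ ¬q ∨ ¬(¬¬r ∨ (¬q → r)) ∨ (¬r ∧ p)   — eliminate →
≡ ¬q ∨ ¬(¬¬r ∨ ¬¬q ∨ r) ∨ (¬r ∧ p)   — eliminate →
≡ ¬q ∨ (¬¬¬r ∧ ¬¬¬q ∧ ¬r) ∨ (¬r ∧ p)   — De Morgan
≡ ¬q ∨ (¬r ∧ ¬¬¬q ∧ ¬r) ∨ (¬r ∧ p)   — double negation
≡ ¬q ∨ (¬r ∧ ¬q ∧ ¬r) ∨ (¬r ∧ p)   — double negation
≡ (¬q ∨ ¬r ∨ ¬r) ∧ (¬q ∨ ¬r ∨ p) ∧ (¬q ∨ ¬q ∨ ¬r) ∧ (¬q ∨ ¬q ∨ p) ∧ (¬q ∨ ¬r ∨ ¬r) ∧ (¬q ∨ ¬r ∨ p)   — distribute ∨ over ∧
≡ (¬q ∨ ¬r) ∧ (¬q ∨ p)   — simplify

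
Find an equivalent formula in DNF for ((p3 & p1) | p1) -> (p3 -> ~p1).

~p1 | ~p3

((p3 & p1) | p1) -> (p3 -> ~p1)
⇔ ~((p3 & p1) | p1) | (p3 -> ~p1)   [eliminate ->]
⇔ ~((p3 & p1) | p1) | ~p3 | ~p1   [eliminate ->]
⇔ (~(p3 & p1) & ~p1) | ~p3 | ~p1   [De Morgan]
⇔ ((~p3 | ~p1) & ~p1) | ~p3 | ~p1   [De Morgan]
⇔ (~p3 & ~p1) | (~p1 & ~p1) | ~p3 | ~p1   [distribute & over |]
⇔ ~p1 | ~p3   [simplify]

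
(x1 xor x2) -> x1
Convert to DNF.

(x1 xor x2) -> x1
≡ ~(x1 xor x2) | x1   [eliminate ->]
≡ ~((x1 & ~x2) | (~x1 & x2)) | x1   [expand xor]
≡ (~(x1 & ~x2) & ~(~x1 & x2)) | x1   [De Morgan]
≡ ((~x1 | ~~x2) & ~(~x1 & x2)) | x1   [De Morgan]
≡ ((~x1 | x2) & ~(~x1 & x2)) | x1   [double negation]
≡ ((~x1 | x2) & (~~x1 | ~x2)) | x1   [De Morgan]
≡ ((~x1 | x2) & (x1 | ~x2)) | x1   [double negation]
≡ (~x1 & x1) | (~x1 & ~x2) | (x2 & x1) | (x2 & ~x2) | x1   [distribute & over |]
≡ (~x1 & ~x2) | x1   [simplify]

(~x1 & ~x2) | x1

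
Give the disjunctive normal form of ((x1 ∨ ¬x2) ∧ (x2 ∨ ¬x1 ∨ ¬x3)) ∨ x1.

(¬x2 ∧ ¬x1) ∨ (¬x2 ∧ ¬x3) ∨ x1

((x1 ∨ ¬x2) ∧ (x2 ∨ ¬x1 ∨ ¬x3)) ∨ x1
≡ (x1 ∧ x2) ∨ (x1 ∧ ¬x1) ∨ (x1 ∧ ¬x3) ∨ (¬x2 ∧ x2) ∨ (¬x2 ∧ ¬x1) ∨ (¬x2 ∧ ¬x3) ∨ x1   [distribute ∧ over ∨]
≡ (¬x2 ∧ ¬x1) ∨ (¬x2 ∧ ¬x3) ∨ x1   [simplify]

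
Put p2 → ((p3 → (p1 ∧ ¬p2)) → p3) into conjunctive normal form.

¬p2 ∨ p3

p2 → ((p3 → (p1 ∧ ¬p2)) → p3)
≡ ¬p2 ∨ ((p3 → (p1 ∧ ¬p2)) → p3)   (eliminate →)
≡ ¬p2 ∨ ¬(p3 → (p1 ∧ ¬p2)) ∨ p3   (eliminate →)
≡ ¬p2 ∨ ¬(¬p3 ∨ (p1 ∧ ¬p2)) ∨ p3   (eliminate →)
≡ ¬p2 ∨ (¬¬p3 ∧ ¬(p1 ∧ ¬p2)) ∨ p3   (De Morgan)
≡ ¬p2 ∨ (p3 ∧ ¬(p1 ∧ ¬p2)) ∨ p3   (double negation)
≡ ¬p2 ∨ (p3 ∧ (¬p1 ∨ ¬¬p2)) ∨ p3   (De Morgan)
≡ ¬p2 ∨ (p3 ∧ (¬p1 ∨ p2)) ∨ p3   (double negation)
≡ (¬p2 ∨ p3 ∨ p3) ∧ (¬p2 ∨ ¬p1 ∨ p2 ∨ p3)   (distribute ∨ over ∧)
≡ ¬p2 ∨ p3   (simplify)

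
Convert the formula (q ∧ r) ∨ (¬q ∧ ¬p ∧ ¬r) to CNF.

(q ∧ r) ∨ (¬q ∧ ¬p ∧ ¬r)
= (q ∨ ¬q) ∧ (q ∨ ¬p) ∧ (q ∨ ¬r) ∧ (r ∨ ¬q) ∧ (r ∨ ¬p) ∧ (r ∨ ¬r)   [distribute ∨ over ∧]
= (q ∨ ¬p) ∧ (q ∨ ¬r) ∧ (r ∨ ¬q) ∧ (r ∨ ¬p)   [simplify]

(q ∨ ¬p) ∧ (q ∨ ¬r) ∧ (r ∨ ¬q) ∧ (r ∨ ¬p)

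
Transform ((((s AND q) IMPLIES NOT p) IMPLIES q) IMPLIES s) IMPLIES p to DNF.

(q AND NOT s) OR p

((((s AND q) IMPLIES NOT p) IMPLIES q) IMPLIES s) IMPLIES p
≡ NOT ((((s AND q) IMPLIES NOT p) IMPLIES q) IMPLIES s) OR p
≡ NOT (NOT (((s AND q) IMPLIES NOT p) IMPLIES q) OR s) OR p
≡ NOT (NOT (NOT ((s AND q) IMPLIES NOT p) OR q) OR s) OR p
≡ NOT (NOT (NOT (NOT (s AND q) OR NOT p) OR q) OR s) OR p
≡ (NOT NOT (NOT (NOT (s AND q) OR NOT p) OR q) AND NOT s) OR p
≡ ((NOT (NOT (s AND q) OR NOT p) OR q) AND NOT s) OR p
≡ (((NOT NOT (s AND q) AND NOT NOT p) OR q) AND NOT s) OR p
≡ (((s AND q AND NOT NOT p) OR q) AND NOT s) OR p
≡ (((s AND q AND p) OR q) AND NOT s) OR p
≡ (s AND q AND p AND NOT s) OR (q AND NOT s) OR p
≡ (q AND NOT s) OR p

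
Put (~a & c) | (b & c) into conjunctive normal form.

(~a & c) | (b & c)
⇔ (~a | b) & (~a | c) & (c | b) & (c | c)   [distribute | over &]
⇔ (~a | b) & c   [simplify]

(~a | b) & c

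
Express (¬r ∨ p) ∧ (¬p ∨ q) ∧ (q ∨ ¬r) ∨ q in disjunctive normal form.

¬r ∧ ¬p ∨ q

(¬r ∨ p) ∧ (¬p ∨ q) ∧ (q ∨ ¬r) ∨ q
≡ ¬r ∧ ¬p ∧ q ∨ ¬r ∧ ¬p ∧ ¬r ∨ ¬r ∧ q ∧ q ∨ ¬r ∧ q ∧ ¬r ∨ p ∧ ¬p ∧ q ∨ p ∧ ¬p ∧ ¬r ∨ p ∧ q ∧ q ∨ p ∧ q ∧ ¬r ∨ q   [distribute ∧ over ∨]
≡ ¬r ∧ ¬p ∨ q   [simplify]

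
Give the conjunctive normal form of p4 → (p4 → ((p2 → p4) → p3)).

¬p4 ∨ p3

p4 → (p4 → ((p2 → p4) → p3))
= ¬p4 ∨ (p4 → ((p2 → p4) → p3))   (eliminate →)
= ¬p4 ∨ ¬p4 ∨ ((p2 → p4) → p3)   (eliminate →)
= ¬p4 ∨ ¬p4 ∨ ¬(p2 → p4) ∨ p3   (eliminate →)
= ¬p4 ∨ ¬p4 ∨ ¬(¬p2 ∨ p4) ∨ p3   (eliminate →)
= ¬p4 ∨ ¬p4 ∨ (¬¬p2 ∧ ¬p4) ∨ p3   (De Morgan)
= ¬p4 ∨ ¬p4 ∨ (p2 ∧ ¬p4) ∨ p3   (double negation)
= (¬p4 ∨ ¬p4 ∨ p2 ∨ p3) ∧ (¬p4 ∨ ¬p4 ∨ ¬p4 ∨ p3)   (distribute ∨ over ∧)
= ¬p4 ∨ p3   (simplify)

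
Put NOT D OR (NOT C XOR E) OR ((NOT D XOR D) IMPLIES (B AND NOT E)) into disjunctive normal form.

NOT D OR (NOT C XOR E) OR ((NOT D XOR D) IMPLIES (B AND NOT E))
≡ NOT D OR (NOT C AND NOT E) OR (NOT NOT C AND E) OR ((NOT D XOR D) IMPLIES (B AND NOT E))   [expand XOR]
≡ NOT D OR (NOT C AND NOT E) OR (NOT NOT C AND E) OR NOT (NOT D XOR D) OR (B AND NOT E)   [eliminate IMPLIES]
≡ NOT D OR (NOT C AND NOT E) OR (NOT NOT C AND E) OR NOT ((NOT D AND NOT D) OR (NOT NOT D AND D)) OR (B AND NOT E)   [expand XOR]
≡ NOT D OR (NOT C AND NOT E) OR (C AND E) OR NOT ((NOT D AND NOT D) OR (NOT NOT D AND D)) OR (B AND NOT E)   [double negation]
≡ NOT D OR (NOT C AND NOT E) OR (C AND E) OR (NOT (NOT D AND NOT D) AND NOT (NOT NOT D AND D)) OR (B AND NOT E)   [De Morgan]
≡ NOT D OR (NOT C AND NOT E) OR (C AND E) OR ((NOT NOT D OR NOT NOT D) AND NOT (NOT NOT D AND D)) OR (B AND NOT E)   [De Morgan]
≡ NOT D OR (NOT C AND NOT E) OR (C AND E) OR ((D OR NOT NOT D) AND NOT (NOT NOT D AND D)) OR (B AND NOT E)   [double negation]
≡ NOT D OR (NOT C AND NOT E) OR (C AND E) OR ((D OR D) AND NOT (NOT NOT D AND D)) OR (B AND NOT E)   [double negation]
≡ NOT D OR (NOT C AND NOT E) OR (C AND E) OR ((D OR D) AND (NOT NOT NOT D OR NOT D)) OR (B AND NOT E)   [De Morgan]
≡ NOT D OR (NOT C AND NOT E) OR (C AND E) OR ((D OR D) AND (NOT D OR NOT D)) OR (B AND NOT E)   [double negation]
≡ NOT D OR (NOT C AND NOT E) OR (C AND E) OR (D AND NOT D) OR (D AND NOT D) OR (D AND NOT D) OR (D AND NOT D) OR (B AND NOT E)   [distribute AND over OR]
≡ NOT D OR (NOT C AND NOT E) OR (C AND E) OR (B AND NOT E)   [simplify]

NOT D OR (NOT C AND NOT E) OR (C AND E) OR (B AND NOT E)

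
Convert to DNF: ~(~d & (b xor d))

d | (~b & ~d)

~(~d & (b xor d))
≡ ~(~d & ((b & ~d) | (~b & d)))
≡ ~~d | ~((b & ~d) | (~b & d))
≡ d | ~((b & ~d) | (~b & d))
≡ d | (~(b & ~d) & ~(~b & d))
≡ d | ((~b | ~~d) & ~(~b & d))
≡ d | ((~b | d) & ~(~b & d))
≡ d | ((~b | d) & (~~b | ~d))
≡ d | ((~b | d) & (b | ~d))
≡ d | (~b & b) | (~b & ~d) | (d & b) | (d & ~d)
≡ d | (~b & ~d)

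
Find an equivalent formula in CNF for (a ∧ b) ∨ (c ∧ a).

a ∧ (b ∨ c)

(a ∧ b) ∨ (c ∧ a)
≡ (a ∨ c) ∧ (a ∨ a) ∧ (b ∨ c) ∧ (b ∨ a)   [distribute ∨ over ∧]
≡ a ∧ (b ∨ c)   [simplify]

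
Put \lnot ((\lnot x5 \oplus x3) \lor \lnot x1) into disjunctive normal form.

(x5 \land \lnot x3 \land x1) \lor (x3 \land \lnot x5 \land x1)

\lnot ((\lnot x5 \oplus x3) \lor \lnot x1)
= \lnot ((\lnot x5 \land \lnot x3) \lor (\lnot \lnot x5 \land x3) \lor \lnot x1)   — expand \oplus
= \lnot (\lnot x5 \land \lnot x3) \land \lnot (\lnot \lnot x5 \land x3) \land \lnot \lnot x1   — De Morgan
= (\lnot \lnot x5 \lor \lnot \lnot x3) \land \lnot (\lnot \lnot x5 \land x3) \land \lnot \lnot x1   — De Morgan
= (x5 \lor \lnot \lnot x3) \land \lnot (\lnot \lnot x5 \land x3) \land \lnot \lnot x1   — double negation
= (x5 \lor x3) \land \lnot (\lnot \lnot x5 \land x3) \land \lnot \lnot x1   — double negation
= (x5 \lor x3) \land (\lnot \lnot \lnot x5 \lor \lnot x3) \land \lnot \lnot x1   — De Morgan
= (x5 \lor x3) \land (\lnot x5 \lor \lnot x3) \land \lnot \lnot x1   — double negation
= (x5 \lor x3) \land (\lnot x5 \lor \lnot x3) \land x1   — double negation
= (x5 \land \lnot x5 \land x1) \lor (x5 \land \lnot x3 \land x1) \lor (x3 \land \lnot x5 \land x1) \lor (x3 \land \lnot x3 \land x1)   — distribute \land over \lor
= (x5 \land \lnot x3 \land x1) \lor (x3 \land \lnot x5 \land x1)   — simplify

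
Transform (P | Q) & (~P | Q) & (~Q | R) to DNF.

Q & R

(P | Q) & (~P | Q) & (~Q | R)
= (P & ~P & ~Q) | (P & ~P & R) | (P & Q & ~Q) | (P & Q & R) | (Q & ~P & ~Q) | (Q & ~P & R) | (Q & Q & ~Q) | (Q & Q & R)   [distribute & over |]
= Q & R   [simplify]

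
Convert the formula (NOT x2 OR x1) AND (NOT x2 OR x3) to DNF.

(NOT x2 OR x1) AND (NOT x2 OR x3)
⇔ (NOT x2 AND NOT x2) OR (NOT x2 AND x3) OR (x1 AND NOT x2) OR (x1 AND x3)   [distribute AND over OR]
⇔ NOT x2 OR (x1 AND x3)   [simplify]

NOT x2 OR (x1 AND x3)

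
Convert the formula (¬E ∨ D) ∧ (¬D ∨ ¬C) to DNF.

(¬E ∨ D) ∧ (¬D ∨ ¬C)
≡ ¬E ∧ ¬D ∨ ¬E ∧ ¬C ∨ D ∧ ¬D ∨ D ∧ ¬C   — distribute ∧ over ∨
≡ ¬E ∧ ¬D ∨ ¬E ∧ ¬C ∨ D ∧ ¬C   — simplify

¬E ∧ ¬D ∨ ¬E ∧ ¬C ∨ D ∧ ¬C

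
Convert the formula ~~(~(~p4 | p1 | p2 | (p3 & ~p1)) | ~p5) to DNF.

~~(~(~p4 | p1 | p2 | (p3 & ~p1)) | ~p5)
≡ ~(~p4 | p1 | p2 | (p3 & ~p1)) | ~p5   (double negation)
≡ (~~p4 & ~p1 & ~p2 & ~(p3 & ~p1)) | ~p5   (De Morgan)
≡ (p4 & ~p1 & ~p2 & ~(p3 & ~p1)) | ~p5   (double negation)
≡ (p4 & ~p1 & ~p2 & (~p3 | ~~p1)) | ~p5   (De Morgan)
≡ (p4 & ~p1 & ~p2 & (~p3 | p1)) | ~p5   (double negation)
≡ (p4 & ~p1 & ~p2 & ~p3) | (p4 & ~p1 & ~p2 & p1) | ~p5   (distribute & over |)
≡ (p4 & ~p1 & ~p2 & ~p3) | ~p5   (simplify)

(p4 & ~p1 & ~p2 & ~p3) | ~p5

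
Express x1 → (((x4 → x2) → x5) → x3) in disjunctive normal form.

¬x1 ∨ (¬x4 ∧ ¬x5) ∨ (x2 ∧ ¬x5) ∨ x3

x1 → (((x4 → x2) → x5) → x3)
⇔ ¬x1 ∨ (((x4 → x2) → x5) → x3)   [eliminate →]
⇔ ¬x1 ∨ ¬((x4 → x2) → x5) ∨ x3   [eliminate →]
⇔ ¬x1 ∨ ¬(¬(x4 → x2) ∨ x5) ∨ x3   [eliminate →]
⇔ ¬x1 ∨ ¬(¬(¬x4 ∨ x2) ∨ x5) ∨ x3   [eliminate →]
⇔ ¬x1 ∨ (¬¬(¬x4 ∨ x2) ∧ ¬x5) ∨ x3   [De Morgan]
⇔ ¬x1 ∨ ((¬x4 ∨ x2) ∧ ¬x5) ∨ x3   [double negation]
⇔ ¬x1 ∨ (¬x4 ∧ ¬x5) ∨ (x2 ∧ ¬x5) ∨ x3   [distribute ∧ over ∨]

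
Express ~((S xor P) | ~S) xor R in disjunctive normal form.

(P & S & ~R) | (S & ~P & R) | (~S & R)

~((S xor P) | ~S) xor R
≡ (~((S xor P) | ~S) & ~R) | (~~((S xor P) | ~S) & R)
≡ (~((S & ~P) | (~S & P) | ~S) & ~R) | (~~((S xor P) | ~S) & R)
≡ (~((S & ~P) | (~S & P) | ~S) & ~R) | (~~((S & ~P) | (~S & P) | ~S) & R)
≡ (~(S & ~P) & ~(~S & P) & ~~S & ~R) | (~~((S & ~P) | (~S & P) | ~S) & R)
≡ ((~S | ~~P) & ~(~S & P) & ~~S & ~R) | (~~((S & ~P) | (~S & P) | ~S) & R)
≡ ((~S | P) & ~(~S & P) & ~~S & ~R) | (~~((S & ~P) | (~S & P) | ~S) & R)
≡ ((~S | P) & (~~S | ~P) & ~~S & ~R) | (~~((S & ~P) | (~S & P) | ~S) & R)
≡ ((~S | P) & (S | ~P) & ~~S & ~R) | (~~((S & ~P) | (~S & P) | ~S) & R)
≡ ((~S | P) & (S | ~P) & S & ~R) | (~~((S & ~P) | (~S & P) | ~S) & R)
≡ ((~S | P) & (S | ~P) & S & ~R) | (((S & ~P) | (~S & P) | ~S) & R)
≡ (~S & S & S & ~R) | (~S & ~P & S & ~R) | (P & S & S & ~R) | (P & ~P & S & ~R) | (S & ~P & R) | (~S & P & R) | (~S & R)
≡ (P & S & ~R) | (S & ~P & R) | (~S & R)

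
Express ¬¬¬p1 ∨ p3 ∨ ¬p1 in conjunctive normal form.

¬p1 ∨ p3

¬¬¬p1 ∨ p3 ∨ ¬p1
≡ ¬p1 ∨ p3 ∨ ¬p1   — double negation
≡ ¬p1 ∨ p3   — simplify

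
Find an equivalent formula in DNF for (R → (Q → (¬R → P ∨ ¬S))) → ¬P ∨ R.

(R → (Q → (¬R → P ∨ ¬S))) → ¬P ∨ R
≡ ¬(R → (Q → (¬R → P ∨ ¬S))) ∨ ¬P ∨ R   [eliminate →]
≡ ¬(¬R ∨ (Q → (¬R → P ∨ ¬S))) ∨ ¬P ∨ R   [eliminate →]
≡ ¬(¬R ∨ ¬Q ∨ (¬R → P ∨ ¬S)) ∨ ¬P ∨ R   [eliminate →]
≡ ¬(¬R ∨ ¬Q ∨ ¬¬R ∨ P ∨ ¬S) ∨ ¬P ∨ R   [eliminate →]
≡ ¬¬R ∧ ¬¬Q ∧ ¬¬¬R ∧ ¬P ∧ ¬¬S ∨ ¬P ∨ R   [De Morgan]
≡ R ∧ ¬¬Q ∧ ¬¬¬R ∧ ¬P ∧ ¬¬S ∨ ¬P ∨ R   [double negation]
≡ R ∧ Q ∧ ¬¬¬R ∧ ¬P ∧ ¬¬S ∨ ¬P ∨ R   [double negation]
≡ R ∧ Q ∧ ¬R ∧ ¬P ∧ ¬¬S ∨ ¬P ∨ R   [double negation]
≡ R ∧ Q ∧ ¬R ∧ ¬P ∧ S ∨ ¬P ∨ R   [double negation]
≡ ¬P ∨ R   [simplify]

¬P ∨ R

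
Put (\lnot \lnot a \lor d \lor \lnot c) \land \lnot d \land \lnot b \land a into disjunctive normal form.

(\lnot \lnot a \lor d \lor \lnot c) \land \lnot d \land \lnot b \land a
= (a \lor d \lor \lnot c) \land \lnot d \land \lnot b \land a   [double negation]
= (a \land \lnot d \land \lnot b \land a) \lor (d \land \lnot d \land \lnot b \land a) \lor (\lnot c \land \lnot d \land \lnot b \land a)   [distribute \land over \lor]
= a \land \lnot d \land \lnot b   [simplify]

a \land \lnot d \land \lnot b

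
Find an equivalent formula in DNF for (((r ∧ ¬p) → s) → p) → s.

(¬r ∧ ¬p) ∨ s

(((r ∧ ¬p) → s) → p) → s
⇔ ¬(((r ∧ ¬p) → s) → p) ∨ s   [eliminate →]
⇔ ¬(¬((r ∧ ¬p) → s) ∨ p) ∨ s   [eliminate →]
⇔ ¬(¬(¬(r ∧ ¬p) ∨ s) ∨ p) ∨ s   [eliminate →]
⇔ (¬¬(¬(r ∧ ¬p) ∨ s) ∧ ¬p) ∨ s   [De Morgan]
⇔ ((¬(r ∧ ¬p) ∨ s) ∧ ¬p) ∨ s   [double negation]
⇔ ((¬r ∨ ¬¬p ∨ s) ∧ ¬p) ∨ s   [De Morgan]
⇔ ((¬r ∨ p ∨ s) ∧ ¬p) ∨ s   [double negation]
⇔ (¬r ∧ ¬p) ∨ (p ∧ ¬p) ∨ (s ∧ ¬p) ∨ s   [distribute ∧ over ∨]
⇔ (¬r ∧ ¬p) ∨ s   [simplify]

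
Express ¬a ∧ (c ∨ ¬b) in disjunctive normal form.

(¬a ∧ c) ∨ (¬a ∧ ¬b)

¬a ∧ (c ∨ ¬b)
= (¬a ∧ c) ∨ (¬a ∧ ¬b)   [distribute ∧ over ∨]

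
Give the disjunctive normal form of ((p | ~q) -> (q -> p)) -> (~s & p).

((p | ~q) -> (q -> p)) -> (~s & p)
≡ ~((p | ~q) -> (q -> p)) | (~s & p)   [eliminate ->]
≡ ~(~(p | ~q) | (q -> p)) | (~s & p)   [eliminate ->]
≡ ~(~(p | ~q) | ~q | p) | (~s & p)   [eliminate ->]
≡ (~~(p | ~q) & ~~q & ~p) | (~s & p)   [De Morgan]
≡ ((p | ~q) & ~~q & ~p) | (~s & p)   [double negation]
≡ ((p | ~q) & q & ~p) | (~s & p)   [double negation]
≡ (p & q & ~p) | (~q & q & ~p) | (~s & p)   [distribute & over |]
≡ ~s & p   [simplify]

~s & p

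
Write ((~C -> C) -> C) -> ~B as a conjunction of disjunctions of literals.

((~C -> C) -> C) -> ~B
⇔ ~((~C -> C) -> C) | ~B
⇔ ~(~(~C -> C) | C) | ~B
⇔ ~(~(~~C | C) | C) | ~B
⇔ (~~(~~C | C) & ~C) | ~B
⇔ ((~~C | C) & ~C) | ~B
⇔ ((C | C) & ~C) | ~B
⇔ (C | C | ~B) & (~C | ~B)
⇔ (C | ~B) & (~C | ~B)

(C | ~B) & (~C | ~B)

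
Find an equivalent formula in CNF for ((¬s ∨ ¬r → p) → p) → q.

((¬s ∨ ¬r → p) → p) → q
≡ ¬((¬s ∨ ¬r → p) → p) ∨ q   — eliminate →
≡ ¬(¬(¬s ∨ ¬r → p) ∨ p) ∨ q   — eliminate →
≡ ¬(¬(¬(¬s ∨ ¬r) ∨ p) ∨ p) ∨ q   — eliminate →
≡ ¬¬(¬(¬s ∨ ¬r) ∨ p) ∧ ¬p ∨ q   — De Morgan
≡ (¬(¬s ∨ ¬r) ∨ p) ∧ ¬p ∨ q   — double negation
≡ (¬¬s ∧ ¬¬r ∨ p) ∧ ¬p ∨ q   — De Morgan
≡ (s ∧ ¬¬r ∨ p) ∧ ¬p ∨ q   — double negation
≡ (s ∧ r ∨ p) ∧ ¬p ∨ q   — double negation
≡ (s ∨ p ∨ q) ∧ (r ∨ p ∨ q) ∧ (¬p ∨ q)   — distribute ∨ over ∧

(s ∨ p ∨ q) ∧ (r ∨ p ∨ q) ∧ (¬p ∨ q)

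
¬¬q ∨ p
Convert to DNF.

q ∨ p

¬¬q ∨ p
≡ q ∨ p   — double negation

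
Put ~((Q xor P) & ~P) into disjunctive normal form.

(~Q & ~P) | P

~((Q xor P) & ~P)
⇔ ~(((Q & ~P) | (~Q & P)) & ~P)   — expand xor
⇔ ~((Q & ~P) | (~Q & P)) | ~~P   — De Morgan
⇔ (~(Q & ~P) & ~(~Q & P)) | ~~P   — De Morgan
⇔ ((~Q | ~~P) & ~(~Q & P)) | ~~P   — De Morgan
⇔ ((~Q | P) & ~(~Q & P)) | ~~P   — double negation
⇔ ((~Q | P) & (~~Q | ~P)) | ~~P   — De Morgan
⇔ ((~Q | P) & (Q | ~P)) | ~~P   — double negation
⇔ ((~Q | P) & (Q | ~P)) | P   — double negation
⇔ (~Q & Q) | (~Q & ~P) | (P & Q) | (P & ~P) | P   — distribute & over |
⇔ (~Q & ~P) | P   — simplify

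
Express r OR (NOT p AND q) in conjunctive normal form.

(r OR NOT p) AND (r OR q)

r OR (NOT p AND q)
≡ (r OR NOT p) AND (r OR q)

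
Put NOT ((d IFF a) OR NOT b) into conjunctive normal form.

(d OR a) AND (NOT a OR NOT d) AND b

NOT ((d IFF a) OR NOT b)
≡ NOT (((d IMPLIES a) AND (a IMPLIES d)) OR NOT b)   (eliminate IFF)
≡ NOT (((NOT d OR a) AND (a IMPLIES d)) OR NOT b)   (eliminate IMPLIES)
≡ NOT (((NOT d OR a) AND (NOT a OR d)) OR NOT b)   (eliminate IMPLIES)
≡ NOT ((NOT d OR a) AND (NOT a OR d)) AND NOT NOT b   (De Morgan)
≡ (NOT (NOT d OR a) OR NOT (NOT a OR d)) AND NOT NOT b   (De Morgan)
≡ ((NOT NOT d AND NOT a) OR NOT (NOT a OR d)) AND NOT NOT b   (De Morgan)
≡ ((d AND NOT a) OR NOT (NOT a OR d)) AND NOT NOT b   (double negation)
≡ ((d AND NOT a) OR (NOT NOT a AND NOT d)) AND NOT NOT b   (De Morgan)
≡ ((d AND NOT a) OR (a AND NOT d)) AND NOT NOT b   (double negation)
≡ ((d AND NOT a) OR (a AND NOT d)) AND b   (double negation)
≡ (d OR a) AND (d OR NOT d) AND (NOT a OR a) AND (NOT a OR NOT d) AND b   (distribute OR over AND)
≡ (d OR a) AND (NOT a OR NOT d) AND b   (simplify)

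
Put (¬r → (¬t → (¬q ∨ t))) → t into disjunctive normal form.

(¬r → (¬t → (¬q ∨ t))) → t
⇔ ¬(¬r → (¬t → (¬q ∨ t))) ∨ t   — eliminate →
⇔ ¬(¬¬r ∨ (¬t → (¬q ∨ t))) ∨ t   — eliminate →
⇔ ¬(¬¬r ∨ ¬¬t ∨ ¬q ∨ t) ∨ t   — eliminate →
⇔ (¬¬¬r ∧ ¬¬¬t ∧ ¬¬q ∧ ¬t) ∨ t   — De Morgan
⇔ (¬r ∧ ¬¬¬t ∧ ¬¬q ∧ ¬t) ∨ t   — double negation
⇔ (¬r ∧ ¬t ∧ ¬¬q ∧ ¬t) ∨ t   — double negation
⇔ (¬r ∧ ¬t ∧ q ∧ ¬t) ∨ t   — double negation
⇔ (¬r ∧ ¬t ∧ q) ∨ t   — simplify

(¬r ∧ ¬t ∧ q) ∨ t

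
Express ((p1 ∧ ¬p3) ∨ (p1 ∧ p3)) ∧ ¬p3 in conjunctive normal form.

p1 ∧ ¬p3

((p1 ∧ ¬p3) ∨ (p1 ∧ p3)) ∧ ¬p3
⇔ (p1 ∨ p1) ∧ (p1 ∨ p3) ∧ (¬p3 ∨ p1) ∧ (¬p3 ∨ p3) ∧ ¬p3   [distribute ∨ over ∧]
⇔ p1 ∧ ¬p3   [simplify]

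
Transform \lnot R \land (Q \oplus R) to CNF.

\lnot R \land (Q \lor R)

\lnot R \land (Q \oplus R)
≡ \lnot R \land (Q \lor R) \land \lnot (Q \land R)
≡ \lnot R \land (Q \lor R) \land (\lnot Q \lor \lnot R)
≡ \lnot R \land (Q \lor R)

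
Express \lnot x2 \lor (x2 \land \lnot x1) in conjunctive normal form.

\lnot x2 \lor (x2 \land \lnot x1)
⇔ (\lnot x2 \lor x2) \land (\lnot x2 \lor \lnot x1)   [distribute \lor over \land]
⇔ \lnot x2 \lor \lnot x1   [simplify]

\lnot x2 \lor \lnot x1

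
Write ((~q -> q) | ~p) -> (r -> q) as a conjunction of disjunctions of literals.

p | ~r | q

((~q -> q) | ~p) -> (r -> q)
≡ ~((~q -> q) | ~p) | (r -> q)   [eliminate ->]
≡ ~(~~q | q | ~p) | (r -> q)   [eliminate ->]
≡ ~(~~q | q | ~p) | ~r | q   [eliminate ->]
≡ (~~~q & ~q & ~~p) | ~r | q   [De Morgan]
≡ (~q & ~q & ~~p) | ~r | q   [double negation]
≡ (~q & ~q & p) | ~r | q   [double negation]
≡ (~q | ~r | q) & (~q | ~r | q) & (p | ~r | q)   [distribute | over &]
≡ p | ~r | q   [simplify]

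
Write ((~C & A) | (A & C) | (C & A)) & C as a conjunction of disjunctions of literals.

A & C

((~C & A) | (A & C) | (C & A)) & C
⇔ (~C | A | C) & (~C | A | A) & (~C | C | C) & (~C | C | A) & (A | A | C) & (A | A | A) & (A | C | C) & (A | C | A) & C   [distribute | over &]
⇔ A & C   [simplify]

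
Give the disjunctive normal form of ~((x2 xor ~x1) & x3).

(~x2 & x1) | (~x1 & x2) | ~x3

~((x2 xor ~x1) & x3)
≡ ~(((x2 & ~~x1) | (~x2 & ~x1)) & x3)   [expand xor]
≡ ~((x2 & ~~x1) | (~x2 & ~x1)) | ~x3   [De Morgan]
≡ (~(x2 & ~~x1) & ~(~x2 & ~x1)) | ~x3   [De Morgan]
≡ ((~x2 | ~~~x1) & ~(~x2 & ~x1)) | ~x3   [De Morgan]
≡ ((~x2 | ~x1) & ~(~x2 & ~x1)) | ~x3   [double negation]
≡ ((~x2 | ~x1) & (~~x2 | ~~x1)) | ~x3   [De Morgan]
≡ ((~x2 | ~x1) & (x2 | ~~x1)) | ~x3   [double negation]
≡ ((~x2 | ~x1) & (x2 | x1)) | ~x3   [double negation]
≡ (~x2 & x2) | (~x2 & x1) | (~x1 & x2) | (~x1 & x1) | ~x3   [distribute & over |]
≡ (~x2 & x1) | (~x1 & x2) | ~x3   [simplify]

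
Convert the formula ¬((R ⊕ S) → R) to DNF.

¬R ∧ S

¬((R ⊕ S) → R)
⇔ ¬(¬(R ⊕ S) ∨ R)   — eliminate →
⇔ ¬(¬((R ∧ ¬S) ∨ (¬R ∧ S)) ∨ R)   — expand ⊕
⇔ ¬¬((R ∧ ¬S) ∨ (¬R ∧ S)) ∧ ¬R   — De Morgan
⇔ ((R ∧ ¬S) ∨ (¬R ∧ S)) ∧ ¬R   — double negation
⇔ (R ∧ ¬S ∧ ¬R) ∨ (¬R ∧ S ∧ ¬R)   — distribute ∧ over ∨
⇔ ¬R ∧ S   — simplify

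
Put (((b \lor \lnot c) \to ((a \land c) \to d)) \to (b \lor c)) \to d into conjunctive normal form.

(\lnot b \lor d) \land (\lnot c \lor d)

(((b \lor \lnot c) \to ((a \land c) \to d)) \to (b \lor c)) \to d
⇔ \lnot (((b \lor \lnot c) \to ((a \land c) \to d)) \to (b \lor c)) \lor d   — eliminate \to
⇔ \lnot (\lnot ((b \lor \lnot c) \to ((a \land c) \to d)) \lor b \lor c) \lor d   — eliminate \to
⇔ \lnot (\lnot (\lnot (b \lor \lnot c) \lor ((a \land c) \to d)) \lor b \lor c) \lor d   — eliminate \to
⇔ \lnot (\lnot (\lnot (b \lor \lnot c) \lor \lnot (a \land c) \lor d) \lor b \lor c) \lor d   — eliminate \to
⇔ (\lnot \lnot (\lnot (b \lor \lnot c) \lor \lnot (a \land c) \lor d) \land \lnot b \land \lnot c) \lor d   — De Morgan
⇔ ((\lnot (b \lor \lnot c) \lor \lnot (a \land c) \lor d) \land \lnot b \land \lnot c) \lor d   — double negation
⇔ (((\lnot b \land \lnot \lnot c) \lor \lnot (a \land c) \lor d) \land \lnot b \land \lnot c) \lor d   — De Morgan
⇔ (((\lnot b \land c) \lor \lnot (a \land c) \lor d) \land \lnot b \land \lnot c) \lor d   — double negation
⇔ (((\lnot b \land c) \lor \lnot a \lor \lnot c \lor d) \land \lnot b \land \lnot c) \lor d   — De Morgan
⇔ (\lnot b \lor \lnot a \lor \lnot c \lor d \lor d) \land (c \lor \lnot a \lor \lnot c \lor d \lor d) \land (\lnot b \lor d) \land (\lnot c \lor d)   — distribute \lor over \land
⇔ (\lnot b \lor d) \land (\lnot c \lor d)   — simplify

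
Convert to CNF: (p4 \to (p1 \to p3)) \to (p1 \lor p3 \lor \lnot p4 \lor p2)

(p4 \to (p1 \to p3)) \to (p1 \lor p3 \lor \lnot p4 \lor p2)
= \lnot (p4 \to (p1 \to p3)) \lor p1 \lor p3 \lor \lnot p4 \lor p2   [eliminate \to]
= \lnot (\lnot p4 \lor (p1 \to p3)) \lor p1 \lor p3 \lor \lnot p4 \lor p2   [eliminate \to]
= \lnot (\lnot p4 \lor \lnot p1 \lor p3) \lor p1 \lor p3 \lor \lnot p4 \lor p2   [eliminate \to]
= (\lnot \lnot p4 \land \lnot \lnot p1 \land \lnot p3) \lor p1 \lor p3 \lor \lnot p4 \lor p2   [De Morgan]
= (p4 \land \lnot \lnot p1 \land \lnot p3) \lor p1 \lor p3 \lor \lnot p4 \lor p2   [double negation]
= (p4 \land p1 \land \lnot p3) \lor p1 \lor p3 \lor \lnot p4 \lor p2   [double negation]
= (p4 \lor p1 \lor p3 \lor \lnot p4 \lor p2) \land (p1 \lor p1 \lor p3 \lor \lnot p4 \lor p2) \land (\lnot p3 \lor p1 \lor p3 \lor \lnot p4 \lor p2)   [distribute \lor over \land]
= p1 \lor p3 \lor \lnot p4 \lor p2   [simplify]

p1 \lor p3 \lor \lnot p4 \lor p2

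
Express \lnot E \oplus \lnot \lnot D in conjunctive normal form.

(\lnot E \lor D) \land (E \lor \lnot D)

\lnot E \oplus \lnot \lnot D
= (\lnot E \lor \lnot \lnot D) \land \lnot (\lnot E \land \lnot \lnot D)   [expand \oplus]
= (\lnot E \lor D) \land \lnot (\lnot E \land \lnot \lnot D)   [double negation]
= (\lnot E \lor D) \land (\lnot \lnot E \lor \lnot \lnot \lnot D)   [De Morgan]
= (\lnot E \lor D) \land (E \lor \lnot \lnot \lnot D)   [double negation]
= (\lnot E \lor D) \land (E \lor \lnot D)   [double negation]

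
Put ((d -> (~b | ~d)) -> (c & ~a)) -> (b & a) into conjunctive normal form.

(~d | ~b | a) & (~c | a)

((d -> (~b | ~d)) -> (c & ~a)) -> (b & a)
= ~((d -> (~b | ~d)) -> (c & ~a)) | (b & a)   [eliminate ->]
= ~(~(d -> (~b | ~d)) | (c & ~a)) | (b & a)   [eliminate ->]
= ~(~(~d | ~b | ~d) | (c & ~a)) | (b & a)   [eliminate ->]
= (~~(~d | ~b | ~d) & ~(c & ~a)) | (b & a)   [De Morgan]
= ((~d | ~b | ~d) & ~(c & ~a)) | (b & a)   [double negation]
= ((~d | ~b | ~d) & (~c | ~~a)) | (b & a)   [De Morgan]
= ((~d | ~b | ~d) & (~c | a)) | (b & a)   [double negation]
= (~d | ~b | ~d | b) & (~d | ~b | ~d | a) & (~c | a | b) & (~c | a | a)   [distribute | over &]
= (~d | ~b | a) & (~c | a)   [simplify]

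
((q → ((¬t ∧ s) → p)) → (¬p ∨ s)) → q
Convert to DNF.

((q → ((¬t ∧ s) → p)) → (¬p ∨ s)) → q
= ¬((q → ((¬t ∧ s) → p)) → (¬p ∨ s)) ∨ q   [eliminate →]
= ¬(¬(q → ((¬t ∧ s) → p)) ∨ ¬p ∨ s) ∨ q   [eliminate →]
= ¬(¬(¬q ∨ ((¬t ∧ s) → p)) ∨ ¬p ∨ s) ∨ q   [eliminate →]
= ¬(¬(¬q ∨ ¬(¬t ∧ s) ∨ p) ∨ ¬p ∨ s) ∨ q   [eliminate →]
= (¬¬(¬q ∨ ¬(¬t ∧ s) ∨ p) ∧ ¬¬p ∧ ¬s) ∨ q   [De Morgan]
= ((¬q ∨ ¬(¬t ∧ s) ∨ p) ∧ ¬¬p ∧ ¬s) ∨ q   [double negation]
= ((¬q ∨ ¬¬t ∨ ¬s ∨ p) ∧ ¬¬p ∧ ¬s) ∨ q   [De Morgan]
= ((¬q ∨ t ∨ ¬s ∨ p) ∧ ¬¬p ∧ ¬s) ∨ q   [double negation]
= ((¬q ∨ t ∨ ¬s ∨ p) ∧ p ∧ ¬s) ∨ q   [double negation]
= (¬q ∧ p ∧ ¬s) ∨ (t ∧ p ∧ ¬s) ∨ (¬s ∧ p ∧ ¬s) ∨ (p ∧ p ∧ ¬s) ∨ q   [distribute ∧ over ∨]
= (¬s ∧ p) ∨ q   [simplify]

(¬s ∧ p) ∨ q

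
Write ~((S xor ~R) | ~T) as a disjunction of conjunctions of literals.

~((S xor ~R) | ~T)
⇔ ~((S & ~~R) | (~S & ~R) | ~T)   [expand xor]
⇔ ~(S & ~~R) & ~(~S & ~R) & ~~T   [De Morgan]
⇔ (~S | ~~~R) & ~(~S & ~R) & ~~T   [De Morgan]
⇔ (~S | ~R) & ~(~S & ~R) & ~~T   [double negation]
⇔ (~S | ~R) & (~~S | ~~R) & ~~T   [De Morgan]
⇔ (~S | ~R) & (S | ~~R) & ~~T   [double negation]
⇔ (~S | ~R) & (S | R) & ~~T   [double negation]
⇔ (~S | ~R) & (S | R) & T   [double negation]
⇔ (~S & S & T) | (~S & R & T) | (~R & S & T) | (~R & R & T)   [distribute & over |]
⇔ (~S & R & T) | (~R & S & T)   [simplify]

(~S & R & T) | (~R & S & T)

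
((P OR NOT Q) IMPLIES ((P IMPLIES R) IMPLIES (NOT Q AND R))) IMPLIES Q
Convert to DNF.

(NOT Q AND NOT P AND NOT R) OR Q

((P OR NOT Q) IMPLIES ((P IMPLIES R) IMPLIES (NOT Q AND R))) IMPLIES Q
≡ NOT ((P OR NOT Q) IMPLIES ((P IMPLIES R) IMPLIES (NOT Q AND R))) OR Q   [eliminate IMPLIES]
≡ NOT (NOT (P OR NOT Q) OR ((P IMPLIES R) IMPLIES (NOT Q AND R))) OR Q   [eliminate IMPLIES]
≡ NOT (NOT (P OR NOT Q) OR NOT (P IMPLIES R) OR (NOT Q AND R)) OR Q   [eliminate IMPLIES]
≡ NOT (NOT (P OR NOT Q) OR NOT (NOT P OR R) OR (NOT Q AND R)) OR Q   [eliminate IMPLIES]
≡ (NOT NOT (P OR NOT Q) AND NOT NOT (NOT P OR R) AND NOT (NOT Q AND R)) OR Q   [De Morgan]
≡ ((P OR NOT Q) AND NOT NOT (NOT P OR R) AND NOT (NOT Q AND R)) OR Q   [double negation]
≡ ((P OR NOT Q) AND (NOT P OR R) AND NOT (NOT Q AND R)) OR Q   [double negation]
≡ ((P OR NOT Q) AND (NOT P OR R) AND (NOT NOT Q OR NOT R)) OR Q   [De Morgan]
≡ ((P OR NOT Q) AND (NOT P OR R) AND (Q OR NOT R)) OR Q   [double negation]
≡ (P AND NOT P AND Q) OR (P AND NOT P AND NOT R) OR (P AND R AND Q) OR (P AND R AND NOT R) OR (NOT Q AND NOT P AND Q) OR (NOT Q AND NOT P AND NOT R) OR (NOT Q AND R AND Q) OR (NOT Q AND R AND NOT R) OR Q   [distribute AND over OR]
≡ (NOT Q AND NOT P AND NOT R) OR Q   [simplify]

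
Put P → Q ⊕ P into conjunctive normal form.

¬P ∨ ¬Q

P → Q ⊕ P
⇔ ¬P ∨ (Q ⊕ P)   [eliminate →]
⇔ ¬P ∨ (Q ∨ P) ∧ ¬(Q ∧ P)   [expand ⊕]
⇔ ¬P ∨ (Q ∨ P) ∧ (¬Q ∨ ¬P)   [De Morgan]
⇔ (¬P ∨ Q ∨ P) ∧ (¬P ∨ ¬Q ∨ ¬P)   [distribute ∨ over ∧]
⇔ ¬P ∨ ¬Q   [simplify]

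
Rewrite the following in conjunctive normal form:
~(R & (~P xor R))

~R | ~P

~(R & (~P xor R))
= ~(R & (~P | R) & ~(~P & R))   [expand xor]
= ~R | ~(~P | R) | ~~(~P & R)   [De Morgan]
= ~R | (~~P & ~R) | ~~(~P & R)   [De Morgan]
= ~R | (P & ~R) | ~~(~P & R)   [double negation]
= ~R | (P & ~R) | (~P & R)   [double negation]
= (~R | P | ~P) & (~R | P | R) & (~R | ~R | ~P) & (~R | ~R | R)   [distribute | over &]
= ~R | ~P   [simplify]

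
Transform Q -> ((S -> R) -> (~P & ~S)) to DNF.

Q -> ((S -> R) -> (~P & ~S))
≡ ~Q | ((S -> R) -> (~P & ~S))   [eliminate ->]
≡ ~Q | ~(S -> R) | (~P & ~S)   [eliminate ->]
≡ ~Q | ~(~S | R) | (~P & ~S)   [eliminate ->]
≡ ~Q | (~~S & ~R) | (~P & ~S)   [De Morgan]
≡ ~Q | (S & ~R) | (~P & ~S)   [double negation]

~Q | (S & ~R) | (~P & ~S)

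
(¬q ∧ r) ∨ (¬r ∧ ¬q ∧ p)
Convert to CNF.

¬q ∧ (r ∨ p)

(¬q ∧ r) ∨ (¬r ∧ ¬q ∧ p)
≡ (¬q ∨ ¬r) ∧ (¬q ∨ ¬q) ∧ (¬q ∨ p) ∧ (r ∨ ¬r) ∧ (r ∨ ¬q) ∧ (r ∨ p)   — distribute ∨ over ∧
≡ ¬q ∧ (r ∨ p)   — simplify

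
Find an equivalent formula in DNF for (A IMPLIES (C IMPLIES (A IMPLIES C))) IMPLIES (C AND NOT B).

(A IMPLIES (C IMPLIES (A IMPLIES C))) IMPLIES (C AND NOT B)
≡ NOT (A IMPLIES (C IMPLIES (A IMPLIES C))) OR (C AND NOT B)   (eliminate IMPLIES)
≡ NOT (NOT A OR (C IMPLIES (A IMPLIES C))) OR (C AND NOT B)   (eliminate IMPLIES)
≡ NOT (NOT A OR NOT C OR (A IMPLIES C)) OR (C AND NOT B)   (eliminate IMPLIES)
≡ NOT (NOT A OR NOT C OR NOT A OR C) OR (C AND NOT B)   (eliminate IMPLIES)
≡ (NOT NOT A AND NOT NOT C AND NOT NOT A AND NOT C) OR (C AND NOT B)   (De Morgan)
≡ (A AND NOT NOT C AND NOT NOT A AND NOT C) OR (C AND NOT B)   (double negation)
≡ (A AND C AND NOT NOT A AND NOT C) OR (C AND NOT B)   (double negation)
≡ (A AND C AND A AND NOT C) OR (C AND NOT B)   (double negation)
≡ C AND NOT B   (simplify)

C AND NOT B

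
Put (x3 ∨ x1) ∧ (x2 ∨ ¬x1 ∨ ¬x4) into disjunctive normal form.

(x3 ∨ x1) ∧ (x2 ∨ ¬x1 ∨ ¬x4)
= (x3 ∧ x2) ∨ (x3 ∧ ¬x1) ∨ (x3 ∧ ¬x4) ∨ (x1 ∧ x2) ∨ (x1 ∧ ¬x1) ∨ (x1 ∧ ¬x4)   [distribute ∧ over ∨]
= (x3 ∧ x2) ∨ (x3 ∧ ¬x1) ∨ (x3 ∧ ¬x4) ∨ (x1 ∧ x2) ∨ (x1 ∧ ¬x4)   [simplify]

(x3 ∧ x2) ∨ (x3 ∧ ¬x1) ∨ (x3 ∧ ¬x4) ∨ (x1 ∧ x2) ∨ (x1 ∧ ¬x4)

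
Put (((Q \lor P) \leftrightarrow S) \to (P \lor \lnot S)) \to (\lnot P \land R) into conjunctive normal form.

(\lnot S \lor Q \lor P \lor R) \land \lnot P \land (S \lor R)

(((Q \lor P) \leftrightarrow S) \to (P \lor \lnot S)) \to (\lnot P \land R)
⇔ \lnot (((Q \lor P) \leftrightarrow S) \to (P \lor \lnot S)) \lor (\lnot P \land R)   — eliminate \to
⇔ \lnot (\lnot ((Q \lor P) \leftrightarrow S) \lor P \lor \lnot S) \lor (\lnot P \land R)   — eliminate \to
⇔ \lnot (\lnot (((Q \lor P) \to S) \land (S \to (Q \lor P))) \lor P \lor \lnot S) \lor (\lnot P \land R)   — eliminate \leftrightarrow
⇔ \lnot (\lnot ((\lnot (Q \lor P) \lor S) \land (S \to (Q \lor P))) \lor P \lor \lnot S) \lor (\lnot P \land R)   — eliminate \to
⇔ \lnot (\lnot ((\lnot (Q \lor P) \lor S) \land (\lnot S \lor Q \lor P)) \lor P \lor \lnot S) \lor (\lnot P \land R)   — eliminate \to
⇔ (\lnot \lnot ((\lnot (Q \lor P) \lor S) \land (\lnot S \lor Q \lor P)) \land \lnot P \land \lnot \lnot S) \lor (\lnot P \land R)   — De Morgan
⇔ ((\lnot (Q \lor P) \lor S) \land (\lnot S \lor Q \lor P) \land \lnot P \land \lnot \lnot S) \lor (\lnot P \land R)   — double negation
⇔ (((\lnot Q \land \lnot P) \lor S) \land (\lnot S \lor Q \lor P) \land \lnot P \land \lnot \lnot S) \lor (\lnot P \land R)   — De Morgan
⇔ (((\lnot Q \land \lnot P) \lor S) \land (\lnot S \lor Q \lor P) \land \lnot P \land S) \lor (\lnot P \land R)   — double negation
⇔ (\lnot Q \lor S \lor \lnot P) \land (\lnot Q \lor S \lor R) \land (\lnot P \lor S \lor \lnot P) \land (\lnot P \lor S \lor R) \land (\lnot S \lor Q \lor P \lor \lnot P) \land (\lnot S \lor Q \lor P \lor R) \land (\lnot P \lor \lnot P) \land (\lnot P \lor R) \land (S \lor \lnot P) \land (S \lor R)   — distribute \lor over \land
⇔ (\lnot S \lor Q \lor P \lor R) \land \lnot P \land (S \lor R)   — simplify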